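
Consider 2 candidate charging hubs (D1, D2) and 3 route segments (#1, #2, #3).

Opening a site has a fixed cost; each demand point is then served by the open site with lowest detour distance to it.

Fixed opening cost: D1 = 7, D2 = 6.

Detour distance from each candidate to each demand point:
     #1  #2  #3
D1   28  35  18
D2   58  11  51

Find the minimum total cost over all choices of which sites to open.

70

Open {D1, D2}: assign each demand point to its cheapest open site.
  #1→D1 28, #2→D2 11, #3→D1 18
  detour distance 57, fixed 13 → total 70.
Compare {D1}: detour distance 81 + fixed 7 = 88.
Compare {D2}: detour distance 120 + fixed 6 = 126.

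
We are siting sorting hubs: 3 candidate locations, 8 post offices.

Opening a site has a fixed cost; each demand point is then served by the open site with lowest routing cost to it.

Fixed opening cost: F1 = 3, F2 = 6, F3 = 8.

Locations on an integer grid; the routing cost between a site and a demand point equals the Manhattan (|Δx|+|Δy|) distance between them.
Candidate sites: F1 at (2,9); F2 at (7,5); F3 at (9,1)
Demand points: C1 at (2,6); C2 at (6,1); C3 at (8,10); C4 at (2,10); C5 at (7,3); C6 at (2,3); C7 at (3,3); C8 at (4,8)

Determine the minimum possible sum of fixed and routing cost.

41

Open {F1, F2}: assign each demand point to its cheapest open site.
  C1→F1 3, C2→F2 5, C3→F2 6, C4→F1 1, C5→F2 2, C6→F1 6, C7→F2 6, C8→F1 3
  routing cost 32, fixed 9 → total 41.
Compare {F1, F3}: routing cost 34 + fixed 11 = 45.
Compare {F1, F2, F3}: routing cost 30 + fixed 17 = 47.
Compare {F1}: routing cost 50 + fixed 3 = 53.
All other subsets cost ≥ 45. Minimum total cost: 41.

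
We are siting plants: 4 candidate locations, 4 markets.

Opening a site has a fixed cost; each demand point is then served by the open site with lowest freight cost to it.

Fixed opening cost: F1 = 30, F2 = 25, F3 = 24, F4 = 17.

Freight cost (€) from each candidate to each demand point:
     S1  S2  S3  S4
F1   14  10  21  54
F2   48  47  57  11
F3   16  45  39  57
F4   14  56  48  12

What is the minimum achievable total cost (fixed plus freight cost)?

Open {F1, F4}: assign each demand point to its cheapest open site.
  S1→F1 14, S2→F1 10, S3→F1 21, S4→F4 12
  freight cost 57, fixed 47 → total 104.
Compare {F1, F2}: freight cost 56 + fixed 55 = 111.
Compare {F1, F2, F4}: freight cost 56 + fixed 72 = 128.
Compare {F1, F3, F4}: freight cost 57 + fixed 71 = 128.
All other subsets cost ≥ 111. Minimum total cost: 104.

104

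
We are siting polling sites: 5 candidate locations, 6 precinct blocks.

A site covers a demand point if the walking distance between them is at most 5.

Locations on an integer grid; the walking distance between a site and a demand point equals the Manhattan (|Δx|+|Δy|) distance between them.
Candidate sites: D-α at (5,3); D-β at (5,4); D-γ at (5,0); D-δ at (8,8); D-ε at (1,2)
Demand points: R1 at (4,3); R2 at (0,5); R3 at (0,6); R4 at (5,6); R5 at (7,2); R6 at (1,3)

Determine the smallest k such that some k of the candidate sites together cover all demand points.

Coverage sets (demand points within 5 of each site):
  D-α: {R1, R4, R5, R6}
  D-β: {R1, R4, R5, R6}
  D-γ: {R1, R5}
  D-δ: {R4}
  D-ε: {R1, R2, R3, R6}
No single site covers all 6 demand points.
But {D-α, D-ε} covers everything, so the minimum is 2.

2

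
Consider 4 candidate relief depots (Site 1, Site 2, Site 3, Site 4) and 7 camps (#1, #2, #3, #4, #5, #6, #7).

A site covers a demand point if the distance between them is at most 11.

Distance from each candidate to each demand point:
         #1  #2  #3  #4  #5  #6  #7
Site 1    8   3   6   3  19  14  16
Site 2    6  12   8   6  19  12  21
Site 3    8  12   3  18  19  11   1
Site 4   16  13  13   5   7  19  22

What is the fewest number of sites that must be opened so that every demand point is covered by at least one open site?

3

Coverage sets (demand points within 11 of each site):
  Site 1: {#1, #2, #3, #4}
  Site 2: {#1, #3, #4}
  Site 3: {#1, #3, #6, #7}
  Site 4: {#4, #5}
No 2 sites suffice: every size-2 union leaves at least one demand point uncovered.
But {Site 1, Site 3, Site 4} covers everything, so the minimum is 3.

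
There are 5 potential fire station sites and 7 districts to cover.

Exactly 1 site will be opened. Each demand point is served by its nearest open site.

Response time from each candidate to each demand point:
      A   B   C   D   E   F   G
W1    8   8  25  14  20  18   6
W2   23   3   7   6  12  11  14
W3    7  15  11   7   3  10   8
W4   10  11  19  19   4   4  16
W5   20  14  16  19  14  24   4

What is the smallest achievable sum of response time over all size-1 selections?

61

Open {W3}.
  A→W3 7, B→W3 15, C→W3 11, D→W3 7, E→W3 3, F→W3 10, G→W3 8  ⇒ total 61.
Compare {W2}: total 76.
Compare {W4}: total 83.
No size-1 selection does better; minimum is 61.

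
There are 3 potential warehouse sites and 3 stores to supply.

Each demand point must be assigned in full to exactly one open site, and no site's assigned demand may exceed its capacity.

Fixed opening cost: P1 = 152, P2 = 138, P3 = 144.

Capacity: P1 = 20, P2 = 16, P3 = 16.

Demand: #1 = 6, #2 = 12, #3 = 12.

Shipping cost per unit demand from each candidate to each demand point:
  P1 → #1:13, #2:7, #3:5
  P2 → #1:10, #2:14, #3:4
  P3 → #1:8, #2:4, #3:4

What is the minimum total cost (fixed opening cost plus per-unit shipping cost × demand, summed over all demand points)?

Open {P1, P3}; cheapest assignment that respects the capacities:
  P1 (cap 20, load 18): #1, #3 — cost 6×13 + 12×5 = 138
  P3 (cap 16, load 12): #2 — cost 12×4 = 48
  Shipping 186, fixed 296 → total 482.
  Any other capacity-feasible assignment to {P1, P3} ships for at least 186.
Compare {P1, P2}: its best feasible assignment gives total 500.
Compare {P1, P2, P3}: its best feasible assignment gives total 602.
Every other set of open sites that can feasibly serve all demand totals ≥ 500 even under its best assignment. Minimum: 482.

482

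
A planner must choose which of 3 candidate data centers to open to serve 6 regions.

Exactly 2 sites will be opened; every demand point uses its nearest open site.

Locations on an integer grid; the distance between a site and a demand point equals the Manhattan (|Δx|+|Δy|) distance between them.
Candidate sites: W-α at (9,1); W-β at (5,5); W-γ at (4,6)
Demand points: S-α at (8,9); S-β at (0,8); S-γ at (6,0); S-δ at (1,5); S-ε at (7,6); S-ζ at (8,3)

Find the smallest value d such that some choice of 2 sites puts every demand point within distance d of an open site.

Open {W-α, W-γ}.
  Farthest demand point is S-α at distance 7 (to W-γ); all others are ≤ 7.
With {W-β, W-γ} the worst case is 7.
With {W-α, W-β} the worst case is 8.
No size-2 selection achieves below 7.

7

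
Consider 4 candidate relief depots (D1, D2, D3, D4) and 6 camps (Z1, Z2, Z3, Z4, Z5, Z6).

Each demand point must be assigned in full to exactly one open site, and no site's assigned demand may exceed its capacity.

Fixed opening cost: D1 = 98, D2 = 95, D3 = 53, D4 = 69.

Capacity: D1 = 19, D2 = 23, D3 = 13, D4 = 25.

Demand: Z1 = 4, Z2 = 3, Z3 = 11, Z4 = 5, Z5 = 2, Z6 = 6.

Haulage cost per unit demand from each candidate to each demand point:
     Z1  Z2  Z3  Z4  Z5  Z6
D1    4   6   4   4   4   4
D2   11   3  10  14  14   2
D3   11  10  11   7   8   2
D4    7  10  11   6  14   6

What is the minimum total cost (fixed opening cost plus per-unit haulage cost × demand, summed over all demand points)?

292

Open {D1, D3}; cheapest assignment that respects the capacities:
  D1 (cap 19, load 18): Z1, Z2, Z3 — cost 4×4 + 3×6 + 11×4 = 78
  D3 (cap 13, load 13): Z4, Z5, Z6 — cost 5×7 + 2×8 + 6×2 = 63
  Shipping 141, fixed 151 → total 292.
  Any other capacity-feasible assignment to {D1, D3} ships for at least 141.
Compare {D1, D2}: its best feasible assignment gives total 330.
Compare {D1, D4}: its best feasible assignment gives total 331.
Every other set of open sites that can feasibly serve all demand totals ≥ 330 even under its best assignment. Minimum: 292.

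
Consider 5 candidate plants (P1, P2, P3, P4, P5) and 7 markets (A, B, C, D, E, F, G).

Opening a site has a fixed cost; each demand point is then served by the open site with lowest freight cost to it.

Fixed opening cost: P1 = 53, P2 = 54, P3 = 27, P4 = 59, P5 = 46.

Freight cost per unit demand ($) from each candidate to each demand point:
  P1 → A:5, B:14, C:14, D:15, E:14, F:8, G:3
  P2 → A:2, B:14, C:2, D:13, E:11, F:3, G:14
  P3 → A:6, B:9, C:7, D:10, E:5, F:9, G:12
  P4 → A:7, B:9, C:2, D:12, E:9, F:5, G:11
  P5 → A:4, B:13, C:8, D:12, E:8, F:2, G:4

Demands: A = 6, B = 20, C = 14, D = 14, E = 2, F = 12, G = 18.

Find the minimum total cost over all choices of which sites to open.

Open {P2, P3, P5}: assign each demand point to its cheapest open site.
  A→P2 6×2=12, B→P3 20×9=180, C→P2 14×2=28, D→P3 14×10=140, E→P3 2×5=10, F→P5 12×2=24, G→P5 18×4=72
  freight cost 466, fixed 127 → total 593.
Compare {P1, P2, P3}: freight cost 460 + fixed 134 = 594.
Compare {P3, P4, P5}: freight cost 478 + fixed 132 = 610.
Compare {P4, P5}: freight cost 512 + fixed 105 = 617.
All other subsets cost ≥ 594. Minimum total cost: 593.

593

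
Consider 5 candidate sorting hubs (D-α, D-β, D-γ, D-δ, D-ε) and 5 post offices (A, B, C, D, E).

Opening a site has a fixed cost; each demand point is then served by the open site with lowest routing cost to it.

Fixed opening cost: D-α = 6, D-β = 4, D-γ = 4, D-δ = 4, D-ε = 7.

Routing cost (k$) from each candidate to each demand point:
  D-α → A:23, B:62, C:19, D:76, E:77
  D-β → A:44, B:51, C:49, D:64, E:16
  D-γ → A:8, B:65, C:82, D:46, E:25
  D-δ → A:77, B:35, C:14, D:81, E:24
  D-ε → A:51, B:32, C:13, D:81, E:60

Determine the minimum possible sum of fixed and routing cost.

130

Open {D-β, D-γ, D-ε}: assign each demand point to its cheapest open site.
  A→D-γ 8, B→D-ε 32, C→D-ε 13, D→D-γ 46, E→D-β 16
  routing cost 115, fixed 15 → total 130.
Compare {D-β, D-γ, D-δ}: routing cost 119 + fixed 12 = 131.
Compare {D-β, D-γ, D-δ, D-ε}: routing cost 115 + fixed 19 = 134.
Compare {D-γ, D-δ}: routing cost 127 + fixed 8 = 135.
All other subsets cost ≥ 131. Minimum total cost: 130.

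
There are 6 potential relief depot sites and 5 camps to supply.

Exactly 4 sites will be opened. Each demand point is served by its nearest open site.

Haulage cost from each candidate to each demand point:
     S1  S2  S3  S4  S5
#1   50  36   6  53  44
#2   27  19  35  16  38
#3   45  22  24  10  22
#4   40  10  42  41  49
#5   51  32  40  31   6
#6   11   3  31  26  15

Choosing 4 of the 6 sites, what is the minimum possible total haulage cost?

36

Open {#1, #3, #5, #6}.
  S1→#6 11, S2→#6 3, S3→#1 6, S4→#3 10, S5→#5 6  ⇒ total 36.
Compare {#1, #2, #5, #6}: total 42.
Compare {#1, #2, #3, #6}: total 45.
No size-4 selection does better; minimum is 36.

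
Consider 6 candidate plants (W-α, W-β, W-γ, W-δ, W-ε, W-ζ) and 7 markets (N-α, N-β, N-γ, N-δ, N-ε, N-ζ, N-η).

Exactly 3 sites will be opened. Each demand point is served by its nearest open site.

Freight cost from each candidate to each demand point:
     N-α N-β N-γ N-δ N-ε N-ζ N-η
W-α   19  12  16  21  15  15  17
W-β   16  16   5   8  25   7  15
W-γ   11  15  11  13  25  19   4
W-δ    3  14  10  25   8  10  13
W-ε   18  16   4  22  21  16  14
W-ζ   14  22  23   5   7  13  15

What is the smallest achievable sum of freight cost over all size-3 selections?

49

Open {W-β, W-γ, W-δ}.
  N-α→W-δ 3, N-β→W-δ 14, N-γ→W-β 5, N-δ→W-β 8, N-ε→W-δ 8, N-ζ→W-β 7, N-η→W-γ 4  ⇒ total 49.
Compare {W-γ, W-δ, W-ζ}: total 53.
Compare {W-β, W-γ, W-ζ}: total 54.
No size-3 selection does better; minimum is 49.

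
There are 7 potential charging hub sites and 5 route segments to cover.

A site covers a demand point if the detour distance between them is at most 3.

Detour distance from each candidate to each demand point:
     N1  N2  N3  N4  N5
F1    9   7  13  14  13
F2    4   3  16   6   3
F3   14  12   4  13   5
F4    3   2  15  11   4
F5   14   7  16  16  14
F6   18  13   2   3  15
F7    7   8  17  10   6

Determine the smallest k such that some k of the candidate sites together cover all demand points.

3

Coverage sets (demand points within 3 of each site):
  F1: {}
  F2: {N2, N5}
  F3: {}
  F4: {N1, N2}
  F5: {}
  F6: {N3, N4}
  F7: {}
No 2 sites suffice: every size-2 union leaves at least one demand point uncovered.
But {F2, F4, F6} covers everything, so the minimum is 3.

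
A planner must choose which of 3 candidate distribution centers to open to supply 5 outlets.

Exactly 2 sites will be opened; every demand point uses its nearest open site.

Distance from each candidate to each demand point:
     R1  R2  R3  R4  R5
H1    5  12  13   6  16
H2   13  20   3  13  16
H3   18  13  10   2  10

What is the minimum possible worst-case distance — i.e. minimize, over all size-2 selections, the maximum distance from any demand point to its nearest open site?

Open {H1, H3}.
  Farthest demand point is R2 at distance 12 (to H1); all others are ≤ 12.
With {H2, H3} the worst case is 13.
With {H1, H2} the worst case is 16.
No size-2 selection achieves below 12.

12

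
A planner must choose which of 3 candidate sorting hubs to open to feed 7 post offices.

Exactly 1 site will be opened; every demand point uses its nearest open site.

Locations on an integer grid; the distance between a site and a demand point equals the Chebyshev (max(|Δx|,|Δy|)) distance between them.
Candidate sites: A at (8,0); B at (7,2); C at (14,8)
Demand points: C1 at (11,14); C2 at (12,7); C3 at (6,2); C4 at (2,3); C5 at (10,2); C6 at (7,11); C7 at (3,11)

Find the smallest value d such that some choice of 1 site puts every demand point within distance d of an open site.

Open {B}.
  Farthest demand point is C1 at distance 12 (to B); all others are ≤ 12.
With {C} the worst case is 12.
With {A} the worst case is 14.
No size-1 selection achieves below 12.

12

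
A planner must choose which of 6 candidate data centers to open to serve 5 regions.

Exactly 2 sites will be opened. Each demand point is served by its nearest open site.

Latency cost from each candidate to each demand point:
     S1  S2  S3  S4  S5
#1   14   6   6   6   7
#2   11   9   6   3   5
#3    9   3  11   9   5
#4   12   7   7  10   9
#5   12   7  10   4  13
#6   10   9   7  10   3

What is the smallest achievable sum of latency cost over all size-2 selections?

26

Open {#2, #3}.
  S1→#3 9, S2→#3 3, S3→#2 6, S4→#2 3, S5→#2 5  ⇒ total 26.
Compare {#1, #3}: total 29.
Compare {#1, #2}: total 31.
No size-2 selection does better; minimum is 26.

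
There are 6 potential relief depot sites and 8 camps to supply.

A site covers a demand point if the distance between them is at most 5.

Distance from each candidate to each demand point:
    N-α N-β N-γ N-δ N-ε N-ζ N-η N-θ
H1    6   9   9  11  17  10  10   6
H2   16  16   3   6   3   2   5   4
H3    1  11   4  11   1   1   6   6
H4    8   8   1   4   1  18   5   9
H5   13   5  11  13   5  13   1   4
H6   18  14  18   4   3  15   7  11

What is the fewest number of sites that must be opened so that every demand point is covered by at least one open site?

3

Coverage sets (demand points within 5 of each site):
  H1: {}
  H2: {N-γ, N-ε, N-ζ, N-η, N-θ}
  H3: {N-α, N-γ, N-ε, N-ζ}
  H4: {N-γ, N-δ, N-ε, N-η}
  H5: {N-β, N-ε, N-η, N-θ}
  H6: {N-δ, N-ε}
No 2 sites suffice: every size-2 union leaves at least one demand point uncovered.
But {H3, H4, H5} covers everything, so the minimum is 3.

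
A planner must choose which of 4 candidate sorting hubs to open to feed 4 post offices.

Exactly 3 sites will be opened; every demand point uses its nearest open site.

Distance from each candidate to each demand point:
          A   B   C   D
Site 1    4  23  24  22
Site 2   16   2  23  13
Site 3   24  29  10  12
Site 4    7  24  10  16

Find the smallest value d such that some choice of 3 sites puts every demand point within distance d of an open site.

Open {Site 1, Site 2, Site 3}.
  Farthest demand point is D at distance 12 (to Site 3); all others are ≤ 12.
With {Site 2, Site 3, Site 4} the worst case is 12.
With {Site 1, Site 2, Site 4} the worst case is 13.
No size-3 selection achieves below 12.

12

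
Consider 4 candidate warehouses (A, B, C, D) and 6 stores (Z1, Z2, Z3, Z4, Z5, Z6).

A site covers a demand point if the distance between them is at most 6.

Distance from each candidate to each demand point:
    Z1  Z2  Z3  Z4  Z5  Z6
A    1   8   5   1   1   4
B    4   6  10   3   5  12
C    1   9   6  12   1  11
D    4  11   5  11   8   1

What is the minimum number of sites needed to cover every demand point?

2

Coverage sets (demand points within 6 of each site):
  A: {Z1, Z3, Z4, Z5, Z6}
  B: {Z1, Z2, Z4, Z5}
  C: {Z1, Z3, Z5}
  D: {Z1, Z3, Z6}
No single site covers all 6 demand points.
But {A, B} covers everything, so the minimum is 2.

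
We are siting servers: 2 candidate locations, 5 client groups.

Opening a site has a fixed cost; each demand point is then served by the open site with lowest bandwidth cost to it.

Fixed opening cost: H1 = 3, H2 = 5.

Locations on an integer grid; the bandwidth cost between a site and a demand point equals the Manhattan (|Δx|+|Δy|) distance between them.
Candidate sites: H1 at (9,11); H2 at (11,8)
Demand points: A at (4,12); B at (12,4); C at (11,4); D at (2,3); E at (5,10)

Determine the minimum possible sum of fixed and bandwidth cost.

Open {H1, H2}: assign each demand point to its cheapest open site.
  A→H1 6, B→H2 5, C→H2 4, D→H2 14, E→H1 5
  bandwidth cost 34, fixed 8 → total 42.
Compare {H2}: bandwidth cost 42 + fixed 5 = 47.
Compare {H1}: bandwidth cost 45 + fixed 3 = 48.

42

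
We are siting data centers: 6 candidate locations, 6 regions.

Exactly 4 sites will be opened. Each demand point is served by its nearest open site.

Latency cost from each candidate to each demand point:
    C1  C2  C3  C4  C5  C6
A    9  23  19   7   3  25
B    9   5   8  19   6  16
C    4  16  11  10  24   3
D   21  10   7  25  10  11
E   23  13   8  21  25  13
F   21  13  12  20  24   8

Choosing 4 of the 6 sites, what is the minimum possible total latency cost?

Open {A, B, C, D}.
  C1→C 4, C2→B 5, C3→D 7, C4→A 7, C5→A 3, C6→C 3  ⇒ total 29.
Compare {A, B, C, E}: total 30.
Compare {A, B, C, F}: total 30.
No size-4 selection does better; minimum is 29.

29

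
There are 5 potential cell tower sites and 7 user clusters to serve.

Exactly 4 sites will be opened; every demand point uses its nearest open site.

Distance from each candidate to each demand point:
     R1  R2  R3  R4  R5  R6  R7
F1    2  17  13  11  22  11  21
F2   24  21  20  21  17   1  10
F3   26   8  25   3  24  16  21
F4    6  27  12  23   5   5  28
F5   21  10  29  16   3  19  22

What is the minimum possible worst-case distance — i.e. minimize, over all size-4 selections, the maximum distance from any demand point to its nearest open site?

Open {F1, F2, F3, F4}.
  Farthest demand point is R3 at distance 12 (to F4); all others are ≤ 12.
With {F1, F2, F4, F5} the worst case is 12.
With {F2, F3, F4, F5} the worst case is 12.
No size-4 selection achieves below 12.

12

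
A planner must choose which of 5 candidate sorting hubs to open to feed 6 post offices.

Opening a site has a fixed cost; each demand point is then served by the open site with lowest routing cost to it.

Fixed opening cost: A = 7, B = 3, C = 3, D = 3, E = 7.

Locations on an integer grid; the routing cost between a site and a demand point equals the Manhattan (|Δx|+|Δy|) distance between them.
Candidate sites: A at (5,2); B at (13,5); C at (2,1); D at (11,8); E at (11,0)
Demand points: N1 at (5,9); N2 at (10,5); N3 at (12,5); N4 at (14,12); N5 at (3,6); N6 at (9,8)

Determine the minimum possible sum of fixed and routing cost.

35

Open {B, C, D}: assign each demand point to its cheapest open site.
  N1→D 7, N2→B 3, N3→B 1, N4→D 7, N5→C 6, N6→D 2
  routing cost 26, fixed 9 → total 35.
Compare {B, D}: routing cost 30 + fixed 6 = 36.
Compare {C, D}: routing cost 30 + fixed 6 = 36.
Compare {D}: routing cost 34 + fixed 3 = 37.
All other subsets cost ≥ 36. Minimum total cost: 35.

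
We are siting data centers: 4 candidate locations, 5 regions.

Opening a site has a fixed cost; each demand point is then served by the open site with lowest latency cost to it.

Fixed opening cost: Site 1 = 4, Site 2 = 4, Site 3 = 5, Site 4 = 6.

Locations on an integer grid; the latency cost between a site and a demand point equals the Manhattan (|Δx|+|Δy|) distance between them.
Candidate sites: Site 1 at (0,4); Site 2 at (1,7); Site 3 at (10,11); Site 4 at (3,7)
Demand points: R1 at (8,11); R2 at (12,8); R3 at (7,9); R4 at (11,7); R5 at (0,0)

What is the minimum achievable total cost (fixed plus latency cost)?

30

Open {Site 1, Site 3}: assign each demand point to its cheapest open site.
  R1→Site 3 2, R2→Site 3 5, R3→Site 3 5, R4→Site 3 5, R5→Site 1 4
  latency cost 21, fixed 9 → total 30.
Compare {Site 2, Site 3}: latency cost 25 + fixed 9 = 34.
Compare {Site 1, Site 2, Site 3}: latency cost 21 + fixed 13 = 34.
Compare {Site 1, Site 3, Site 4}: latency cost 21 + fixed 15 = 36.
All other subsets cost ≥ 34. Minimum total cost: 30.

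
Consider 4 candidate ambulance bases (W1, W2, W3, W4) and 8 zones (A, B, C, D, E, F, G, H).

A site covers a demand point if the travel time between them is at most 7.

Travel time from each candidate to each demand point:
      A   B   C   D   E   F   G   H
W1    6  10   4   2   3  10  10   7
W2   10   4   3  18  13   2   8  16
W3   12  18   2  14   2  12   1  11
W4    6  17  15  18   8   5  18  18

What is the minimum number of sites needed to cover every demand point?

3

Coverage sets (demand points within 7 of each site):
  W1: {A, C, D, E, H}
  W2: {B, C, F}
  W3: {C, E, G}
  W4: {A, F}
No 2 sites suffice: every size-2 union leaves at least one demand point uncovered.
But {W1, W2, W3} covers everything, so the minimum is 3.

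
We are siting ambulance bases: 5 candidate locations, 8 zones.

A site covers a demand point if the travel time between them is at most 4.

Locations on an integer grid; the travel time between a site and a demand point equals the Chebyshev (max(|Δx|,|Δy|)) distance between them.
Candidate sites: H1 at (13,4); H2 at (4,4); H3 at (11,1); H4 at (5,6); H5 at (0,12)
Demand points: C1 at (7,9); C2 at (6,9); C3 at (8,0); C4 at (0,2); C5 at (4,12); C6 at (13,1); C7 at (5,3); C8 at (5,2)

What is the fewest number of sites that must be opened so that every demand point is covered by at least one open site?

4

Coverage sets (demand points within 4 of each site):
  H1: {C6}
  H2: {C3, C4, C7, C8}
  H3: {C3, C6}
  H4: {C1, C2, C7, C8}
  H5: {C5}
No 3 sites suffice: every size-3 union leaves at least one demand point uncovered.
But {H1, H2, H4, H5} covers everything, so the minimum is 4.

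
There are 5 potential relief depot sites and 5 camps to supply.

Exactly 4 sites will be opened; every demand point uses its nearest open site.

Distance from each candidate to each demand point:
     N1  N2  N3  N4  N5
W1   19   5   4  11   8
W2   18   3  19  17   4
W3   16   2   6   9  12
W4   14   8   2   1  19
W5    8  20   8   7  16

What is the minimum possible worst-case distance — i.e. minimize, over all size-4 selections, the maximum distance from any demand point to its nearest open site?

8

Open {W1, W2, W3, W5}.
  Farthest demand point is N1 at distance 8 (to W5); all others are ≤ 8.
With {W1, W2, W4, W5} the worst case is 8.
With {W1, W3, W4, W5} the worst case is 8.
No size-4 selection achieves below 8.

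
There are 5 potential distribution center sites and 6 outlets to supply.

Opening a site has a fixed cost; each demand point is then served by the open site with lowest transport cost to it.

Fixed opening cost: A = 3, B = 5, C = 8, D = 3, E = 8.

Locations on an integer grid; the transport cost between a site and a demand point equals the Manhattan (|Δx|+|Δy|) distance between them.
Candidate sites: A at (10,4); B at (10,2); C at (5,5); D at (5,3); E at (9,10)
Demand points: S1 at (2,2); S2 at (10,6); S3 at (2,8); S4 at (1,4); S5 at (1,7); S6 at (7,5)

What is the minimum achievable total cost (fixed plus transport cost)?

37

Open {A, D}: assign each demand point to its cheapest open site.
  S1→D 4, S2→A 2, S3→D 8, S4→D 5, S5→D 8, S6→A 4
  transport cost 31, fixed 6 → total 37.
Compare {A, C}: transport cost 27 + fixed 11 = 38.
Compare {C}: transport cost 31 + fixed 8 = 39.
Compare {A, C, D}: transport cost 25 + fixed 14 = 39.
All other subsets cost ≥ 38. Minimum total cost: 37.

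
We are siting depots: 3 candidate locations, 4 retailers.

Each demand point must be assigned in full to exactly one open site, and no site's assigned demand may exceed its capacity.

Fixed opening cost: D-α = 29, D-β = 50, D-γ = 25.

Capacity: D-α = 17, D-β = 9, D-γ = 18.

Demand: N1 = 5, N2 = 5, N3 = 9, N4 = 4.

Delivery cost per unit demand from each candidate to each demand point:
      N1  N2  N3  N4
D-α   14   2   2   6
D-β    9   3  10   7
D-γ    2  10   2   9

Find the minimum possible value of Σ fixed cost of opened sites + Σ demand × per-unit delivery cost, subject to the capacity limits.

116

Open {D-α, D-γ}; cheapest assignment that respects the capacities:
  D-α (cap 17, load 9): N2, N4 — cost 5×2 + 4×6 = 34
  D-γ (cap 18, load 14): N1, N3 — cost 5×2 + 9×2 = 28
  Shipping 62, fixed 54 → total 116.
  Any other capacity-feasible assignment to {D-α, D-γ} ships for at least 62.
Compare {D-β, D-γ}: its best feasible assignment gives total 146.
Compare {D-α, D-β, D-γ}: its best feasible assignment gives total 166.
Every other set of open sites that can feasibly serve all demand totals ≥ 146 even under its best assignment. Minimum: 116.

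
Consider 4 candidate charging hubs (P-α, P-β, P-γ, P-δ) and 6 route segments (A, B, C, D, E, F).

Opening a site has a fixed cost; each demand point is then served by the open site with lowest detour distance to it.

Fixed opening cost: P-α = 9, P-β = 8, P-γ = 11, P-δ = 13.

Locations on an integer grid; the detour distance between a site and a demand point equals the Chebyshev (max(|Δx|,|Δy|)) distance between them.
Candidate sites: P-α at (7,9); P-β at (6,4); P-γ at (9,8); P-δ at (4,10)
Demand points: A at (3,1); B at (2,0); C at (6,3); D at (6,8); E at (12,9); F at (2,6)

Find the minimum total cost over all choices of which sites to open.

Open {P-β}: assign each demand point to its cheapest open site.
  A→P-β 3, B→P-β 4, C→P-β 1, D→P-β 4, E→P-β 6, F→P-β 4
  detour distance 22, fixed 8 → total 30.
Compare {P-α, P-β}: detour distance 18 + fixed 17 = 35.
Compare {P-β, P-γ}: detour distance 18 + fixed 19 = 37.
Compare {P-β, P-δ}: detour distance 20 + fixed 21 = 41.
All other subsets cost ≥ 35. Minimum total cost: 30.

30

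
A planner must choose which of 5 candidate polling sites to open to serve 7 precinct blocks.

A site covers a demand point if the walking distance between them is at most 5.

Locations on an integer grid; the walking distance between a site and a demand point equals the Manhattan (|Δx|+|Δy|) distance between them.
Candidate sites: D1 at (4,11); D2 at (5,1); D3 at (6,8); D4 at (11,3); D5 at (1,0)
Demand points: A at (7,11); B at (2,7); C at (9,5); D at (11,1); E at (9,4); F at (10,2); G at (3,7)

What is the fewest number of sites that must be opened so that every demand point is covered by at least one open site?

Coverage sets (demand points within 5 of each site):
  D1: {A, G}
  D2: {}
  D3: {A, B, G}
  D4: {C, D, E, F}
  D5: {}
No single site covers all 7 demand points.
But {D3, D4} covers everything, so the minimum is 2.

2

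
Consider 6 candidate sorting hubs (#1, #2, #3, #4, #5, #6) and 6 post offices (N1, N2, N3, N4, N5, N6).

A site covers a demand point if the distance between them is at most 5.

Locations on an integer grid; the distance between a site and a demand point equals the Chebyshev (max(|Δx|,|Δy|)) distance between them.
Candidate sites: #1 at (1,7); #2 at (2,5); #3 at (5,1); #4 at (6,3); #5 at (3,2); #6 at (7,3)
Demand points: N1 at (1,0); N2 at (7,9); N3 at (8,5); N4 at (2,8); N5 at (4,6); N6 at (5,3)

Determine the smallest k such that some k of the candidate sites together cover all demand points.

2

Coverage sets (demand points within 5 of each site):
  #1: {N4, N5, N6}
  #2: {N1, N2, N4, N5, N6}
  #3: {N1, N3, N5, N6}
  #4: {N1, N3, N4, N5, N6}
  #5: {N1, N3, N5, N6}
  #6: {N3, N4, N5, N6}
No single site covers all 6 demand points.
But {#2, #3} covers everything, so the minimum is 2.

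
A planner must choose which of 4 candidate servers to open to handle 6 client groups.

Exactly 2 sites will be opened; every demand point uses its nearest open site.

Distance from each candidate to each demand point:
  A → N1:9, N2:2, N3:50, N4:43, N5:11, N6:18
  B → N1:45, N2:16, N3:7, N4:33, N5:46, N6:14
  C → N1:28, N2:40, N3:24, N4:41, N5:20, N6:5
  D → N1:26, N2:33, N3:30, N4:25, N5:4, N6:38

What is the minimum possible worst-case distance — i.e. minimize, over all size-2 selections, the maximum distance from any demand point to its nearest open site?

Open {B, D}.
  Farthest demand point is N1 at distance 26 (to D); all others are ≤ 26.
With {A, D} the worst case is 30.
With {A, B} the worst case is 33.
No size-2 selection achieves below 26.

26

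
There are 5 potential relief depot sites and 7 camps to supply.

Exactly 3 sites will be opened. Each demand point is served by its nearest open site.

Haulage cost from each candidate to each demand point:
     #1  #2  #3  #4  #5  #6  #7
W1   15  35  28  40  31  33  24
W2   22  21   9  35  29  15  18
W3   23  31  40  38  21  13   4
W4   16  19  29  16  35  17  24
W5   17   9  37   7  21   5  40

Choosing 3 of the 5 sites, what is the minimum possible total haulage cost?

Open {W2, W3, W5}.
  #1→W5 17, #2→W5 9, #3→W2 9, #4→W5 7, #5→W3 21, #6→W5 5, #7→W3 4  ⇒ total 72.
Compare {W1, W2, W5}: total 84.
Compare {W2, W4, W5}: total 85.
No size-3 selection does better; minimum is 72.

72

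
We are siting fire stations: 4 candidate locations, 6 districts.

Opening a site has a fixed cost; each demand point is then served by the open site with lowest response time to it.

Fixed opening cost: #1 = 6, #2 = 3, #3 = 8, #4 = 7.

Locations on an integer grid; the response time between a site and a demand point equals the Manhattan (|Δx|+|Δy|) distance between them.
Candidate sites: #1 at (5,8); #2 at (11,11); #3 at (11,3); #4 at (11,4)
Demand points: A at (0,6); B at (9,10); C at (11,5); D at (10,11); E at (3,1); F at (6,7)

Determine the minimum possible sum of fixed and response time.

37

Open {#1, #2}: assign each demand point to its cheapest open site.
  A→#1 7, B→#2 3, C→#2 6, D→#2 1, E→#1 9, F→#1 2
  response time 28, fixed 9 → total 37.
Compare {#1, #2, #4}: response time 23 + fixed 16 = 39.
Compare {#1, #2, #3}: response time 24 + fixed 17 = 41.
Compare {#1, #4}: response time 33 + fixed 13 = 46.
All other subsets cost ≥ 39. Minimum total cost: 37.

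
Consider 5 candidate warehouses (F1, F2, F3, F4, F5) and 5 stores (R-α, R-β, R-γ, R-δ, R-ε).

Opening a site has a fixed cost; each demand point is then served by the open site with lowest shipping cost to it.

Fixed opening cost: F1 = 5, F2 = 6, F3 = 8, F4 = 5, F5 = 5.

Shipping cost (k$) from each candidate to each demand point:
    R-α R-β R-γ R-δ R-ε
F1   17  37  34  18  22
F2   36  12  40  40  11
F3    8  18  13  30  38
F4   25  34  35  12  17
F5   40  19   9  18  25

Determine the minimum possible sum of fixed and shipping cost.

75

Open {F2, F3, F4}: assign each demand point to its cheapest open site.
  R-α→F3 8, R-β→F2 12, R-γ→F3 13, R-δ→F4 12, R-ε→F2 11
  shipping cost 56, fixed 19 → total 75.
Compare {F2, F3, F4, F5}: shipping cost 52 + fixed 24 = 76.
Compare {F2, F3, F5}: shipping cost 58 + fixed 19 = 77.
Compare {F1, F2, F3, F4}: shipping cost 56 + fixed 24 = 80.
All other subsets cost ≥ 76. Minimum total cost: 75.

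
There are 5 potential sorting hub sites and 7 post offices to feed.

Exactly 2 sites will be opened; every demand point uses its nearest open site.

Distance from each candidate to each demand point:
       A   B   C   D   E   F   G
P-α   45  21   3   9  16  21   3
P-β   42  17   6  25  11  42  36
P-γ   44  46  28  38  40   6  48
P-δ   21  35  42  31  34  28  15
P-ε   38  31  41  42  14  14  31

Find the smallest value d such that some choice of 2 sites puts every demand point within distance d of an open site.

21

Open {P-α, P-δ}.
  Farthest demand point is A at distance 21 (to P-δ); all others are ≤ 21.
With {P-β, P-δ} the worst case is 28.
With {P-γ, P-δ} the worst case is 35.
No size-2 selection achieves below 21.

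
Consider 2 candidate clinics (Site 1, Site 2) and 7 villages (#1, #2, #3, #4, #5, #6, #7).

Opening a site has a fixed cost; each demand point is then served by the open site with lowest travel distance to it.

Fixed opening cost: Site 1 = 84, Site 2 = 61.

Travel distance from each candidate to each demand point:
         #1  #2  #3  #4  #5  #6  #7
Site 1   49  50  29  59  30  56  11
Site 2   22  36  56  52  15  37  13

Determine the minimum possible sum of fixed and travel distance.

Open {Site 2}: assign each demand point to its cheapest open site.
  #1→Site 2 22, #2→Site 2 36, #3→Site 2 56, #4→Site 2 52, #5→Site 2 15, #6→Site 2 37, #7→Site 2 13
  travel distance 231, fixed 61 → total 292.
Compare {Site 1, Site 2}: travel distance 202 + fixed 145 = 347.
Compare {Site 1}: travel distance 284 + fixed 84 = 368.

292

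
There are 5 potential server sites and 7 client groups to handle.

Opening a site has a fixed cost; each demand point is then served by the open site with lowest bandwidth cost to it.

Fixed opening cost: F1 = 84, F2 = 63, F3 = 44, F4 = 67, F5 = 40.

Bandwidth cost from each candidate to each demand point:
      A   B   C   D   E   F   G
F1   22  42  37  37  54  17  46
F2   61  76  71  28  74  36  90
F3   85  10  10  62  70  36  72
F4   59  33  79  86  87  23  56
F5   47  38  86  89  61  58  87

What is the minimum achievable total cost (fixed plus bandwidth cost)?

Open {F1, F3}: assign each demand point to its cheapest open site.
  A→F1 22, B→F3 10, C→F3 10, D→F1 37, E→F1 54, F→F1 17, G→F1 46
  bandwidth cost 196, fixed 128 → total 324.
Compare {F1}: bandwidth cost 255 + fixed 84 = 339.
Compare {F1, F3, F5}: bandwidth cost 196 + fixed 168 = 364.
Compare {F1, F5}: bandwidth cost 251 + fixed 124 = 375.
All other subsets cost ≥ 339. Minimum total cost: 324.

324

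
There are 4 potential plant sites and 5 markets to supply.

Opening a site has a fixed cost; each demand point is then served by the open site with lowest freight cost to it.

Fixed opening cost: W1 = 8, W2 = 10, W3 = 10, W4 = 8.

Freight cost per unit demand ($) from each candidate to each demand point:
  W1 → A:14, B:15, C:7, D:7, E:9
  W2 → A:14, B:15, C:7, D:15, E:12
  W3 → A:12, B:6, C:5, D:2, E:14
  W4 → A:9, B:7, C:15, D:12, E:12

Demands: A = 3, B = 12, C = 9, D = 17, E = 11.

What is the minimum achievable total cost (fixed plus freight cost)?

Open {W1, W3, W4}: assign each demand point to its cheapest open site.
  A→W4 3×9=27, B→W3 12×6=72, C→W3 9×5=45, D→W3 17×2=34, E→W1 11×9=99
  freight cost 277, fixed 26 → total 303.
Compare {W1, W3}: freight cost 286 + fixed 18 = 304.
Compare {W1, W2, W3, W4}: freight cost 277 + fixed 36 = 313.
Compare {W1, W2, W3}: freight cost 286 + fixed 28 = 314.
All other subsets cost ≥ 304. Minimum total cost: 303.

303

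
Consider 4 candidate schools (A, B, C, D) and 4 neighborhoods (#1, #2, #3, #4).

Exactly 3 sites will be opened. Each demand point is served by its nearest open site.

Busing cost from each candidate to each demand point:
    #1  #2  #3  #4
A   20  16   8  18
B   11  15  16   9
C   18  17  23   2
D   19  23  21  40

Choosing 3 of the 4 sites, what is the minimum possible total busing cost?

36

Open {A, B, C}.
  #1→B 11, #2→B 15, #3→A 8, #4→C 2  ⇒ total 36.
Compare {A, B, D}: total 43.
Compare {A, C, D}: total 44.
No size-3 selection does better; minimum is 36.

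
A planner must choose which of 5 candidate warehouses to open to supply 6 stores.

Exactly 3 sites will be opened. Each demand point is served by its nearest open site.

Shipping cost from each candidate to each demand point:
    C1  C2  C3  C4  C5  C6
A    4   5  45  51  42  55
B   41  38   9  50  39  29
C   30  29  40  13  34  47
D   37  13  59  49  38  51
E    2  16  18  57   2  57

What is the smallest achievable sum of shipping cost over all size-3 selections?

Open {B, C, E}.
  C1→E 2, C2→E 16, C3→B 9, C4→C 13, C5→E 2, C6→B 29  ⇒ total 71.
Compare {A, C, E}: total 87.
Compare {A, B, C}: total 94.
No size-3 selection does better; minimum is 71.

71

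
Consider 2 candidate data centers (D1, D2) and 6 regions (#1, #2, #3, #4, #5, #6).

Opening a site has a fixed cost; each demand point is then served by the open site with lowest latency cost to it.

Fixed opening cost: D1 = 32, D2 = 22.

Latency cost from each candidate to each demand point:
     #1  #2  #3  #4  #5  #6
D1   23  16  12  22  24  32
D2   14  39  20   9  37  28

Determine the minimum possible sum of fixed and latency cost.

Open {D1, D2}: assign each demand point to its cheapest open site.
  #1→D2 14, #2→D1 16, #3→D1 12, #4→D2 9, #5→D1 24, #6→D2 28
  latency cost 103, fixed 54 → total 157.
Compare {D1}: latency cost 129 + fixed 32 = 161.
Compare {D2}: latency cost 147 + fixed 22 = 169.

157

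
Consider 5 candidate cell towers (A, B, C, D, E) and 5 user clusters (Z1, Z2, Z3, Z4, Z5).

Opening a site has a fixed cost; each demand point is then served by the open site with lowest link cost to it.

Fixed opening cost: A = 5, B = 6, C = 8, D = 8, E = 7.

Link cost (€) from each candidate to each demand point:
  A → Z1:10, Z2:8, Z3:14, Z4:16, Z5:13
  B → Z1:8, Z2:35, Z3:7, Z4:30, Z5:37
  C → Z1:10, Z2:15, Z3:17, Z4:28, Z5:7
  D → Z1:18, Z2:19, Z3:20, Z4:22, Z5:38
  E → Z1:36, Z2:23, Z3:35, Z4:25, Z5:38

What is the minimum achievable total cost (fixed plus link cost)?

63

Open {A, B}: assign each demand point to its cheapest open site.
  Z1→B 8, Z2→A 8, Z3→B 7, Z4→A 16, Z5→A 13
  link cost 52, fixed 11 → total 63.
Compare {A, B, C}: link cost 46 + fixed 19 = 65.
Compare {A}: link cost 61 + fixed 5 = 66.
Compare {A, C}: link cost 55 + fixed 13 = 68.
All other subsets cost ≥ 65. Minimum total cost: 63.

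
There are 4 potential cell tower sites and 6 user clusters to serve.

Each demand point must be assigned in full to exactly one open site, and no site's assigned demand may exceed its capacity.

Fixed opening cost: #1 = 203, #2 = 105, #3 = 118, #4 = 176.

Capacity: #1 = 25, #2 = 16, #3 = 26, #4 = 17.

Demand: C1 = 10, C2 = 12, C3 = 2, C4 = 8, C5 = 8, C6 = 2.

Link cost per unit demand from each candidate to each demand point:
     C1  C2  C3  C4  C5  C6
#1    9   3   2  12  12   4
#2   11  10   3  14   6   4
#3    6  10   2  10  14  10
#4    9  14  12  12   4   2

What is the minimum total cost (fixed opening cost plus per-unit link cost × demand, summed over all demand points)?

587

Open {#2, #3}; cheapest assignment that respects the capacities:
  #2 (cap 16, load 16): C4, C5 — cost 8×14 + 8×6 = 160
  #3 (cap 26, load 26): C1, C2, C3, C6 — cost 10×6 + 12×10 + 2×2 + 2×10 = 204
  Shipping 364, fixed 223 → total 587.
  Any other capacity-feasible assignment to {#2, #3} ships for at least 364.
Compare {#1, #3}: its best feasible assignment gives total 605.
Compare {#3, #4}: its best feasible assignment gives total 626.
Every other set of open sites that can feasibly serve all demand totals ≥ 605 even under its best assignment. Minimum: 587.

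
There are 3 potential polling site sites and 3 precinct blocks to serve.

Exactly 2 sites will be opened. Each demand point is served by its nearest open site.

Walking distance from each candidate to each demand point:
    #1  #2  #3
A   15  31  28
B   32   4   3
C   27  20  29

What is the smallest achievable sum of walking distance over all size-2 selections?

22

Open {A, B}.
  #1→A 15, #2→B 4, #3→B 3  ⇒ total 22.
Compare {B, C}: total 34.
Compare {A, C}: total 63.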